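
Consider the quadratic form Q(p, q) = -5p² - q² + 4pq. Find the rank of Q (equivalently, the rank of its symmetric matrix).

2

Write A = [[-5, 2], [2, -1]].
Symmetric row and column elimination reduces A to a congruent diagonal form with pivots -5, -1/5.
That gives 2 negative pivots.
The rank is the number of nonzero pivots: 2.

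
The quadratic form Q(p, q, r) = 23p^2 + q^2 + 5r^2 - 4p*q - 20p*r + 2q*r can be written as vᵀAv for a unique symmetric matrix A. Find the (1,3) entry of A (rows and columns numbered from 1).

The coefficient of p·r in Q is -20. For a symmetric A this equals A[1,3] + A[3,1] = 2·A[1,3].
So A[1,3] = -20/2 = -10.

-10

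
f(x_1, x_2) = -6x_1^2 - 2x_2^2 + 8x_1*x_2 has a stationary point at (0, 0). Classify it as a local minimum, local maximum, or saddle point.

The Hessian at the origin is H = [[-12, 8], [8, -4]].
det H = -12·-4 − (8)² = -16 < 0, so H is indefinite.
Therefore the origin is a saddle point.

saddle point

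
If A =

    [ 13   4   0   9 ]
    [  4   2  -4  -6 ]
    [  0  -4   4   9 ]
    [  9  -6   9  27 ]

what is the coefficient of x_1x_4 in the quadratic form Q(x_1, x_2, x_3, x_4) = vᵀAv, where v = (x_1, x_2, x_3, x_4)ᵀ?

18

The coefficient of x_1x_4 is A[1,4] + A[4,1] = 2·9 = 18.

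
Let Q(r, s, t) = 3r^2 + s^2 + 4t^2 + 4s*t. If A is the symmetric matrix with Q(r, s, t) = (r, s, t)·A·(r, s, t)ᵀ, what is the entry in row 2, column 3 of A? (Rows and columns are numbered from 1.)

The coefficient of s·t in Q is 4. For a symmetric A this equals A[2,3] + A[3,2] = 2·A[2,3].
So A[2,3] = 4/2 = 2.

2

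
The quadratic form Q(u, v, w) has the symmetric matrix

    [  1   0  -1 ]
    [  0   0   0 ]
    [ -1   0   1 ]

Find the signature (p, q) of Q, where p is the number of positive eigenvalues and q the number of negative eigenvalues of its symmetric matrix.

Row-reducing A symmetrically gives the diagonal entries 1, 0, 0.
So there are 1 positive, 2 zero pivots.

(1, 0)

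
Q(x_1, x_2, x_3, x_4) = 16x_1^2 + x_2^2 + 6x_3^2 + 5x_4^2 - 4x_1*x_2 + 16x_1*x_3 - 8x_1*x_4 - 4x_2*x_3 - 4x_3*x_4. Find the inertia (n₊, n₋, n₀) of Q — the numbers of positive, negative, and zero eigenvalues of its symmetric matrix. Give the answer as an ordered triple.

(4, 0, 0)

Write A = [[16, -2, 8, -4], [-2, 1, -2, 0], [8, -2, 6, -2], [-4, 0, -2, 5]].
Congruent diagonalization of A (simultaneous row and column reduction) yields pivots 16, 3/4, 2/3, 3.
That gives 4 positive pivots.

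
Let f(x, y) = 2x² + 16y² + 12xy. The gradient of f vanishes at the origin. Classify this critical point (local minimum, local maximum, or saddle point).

The Hessian at the origin is H = [[4, 12], [12, 32]].
det H = 4·32 − (12)² = -16 < 0, so H is indefinite.
Therefore the origin is a saddle point.

saddle point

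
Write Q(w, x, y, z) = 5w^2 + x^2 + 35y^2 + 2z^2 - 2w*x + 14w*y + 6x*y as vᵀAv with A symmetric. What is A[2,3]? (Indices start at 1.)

3

The coefficient of x·y in Q is 6. For a symmetric A this equals A[2,3] + A[3,2] = 2·A[2,3].
So A[2,3] = 6/2 = 3.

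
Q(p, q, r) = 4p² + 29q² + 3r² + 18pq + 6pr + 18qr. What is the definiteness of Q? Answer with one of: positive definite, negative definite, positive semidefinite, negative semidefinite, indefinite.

The symmetric matrix is A = [[4, 9, 3], [9, 29, 9], [3, 9, 3]].
Symmetric row and column elimination reduces A to a congruent diagonal form with pivots 4, 35/4, 6/35.
Counting signs: 3 positive.
Hence Q is positive definite.

positive definite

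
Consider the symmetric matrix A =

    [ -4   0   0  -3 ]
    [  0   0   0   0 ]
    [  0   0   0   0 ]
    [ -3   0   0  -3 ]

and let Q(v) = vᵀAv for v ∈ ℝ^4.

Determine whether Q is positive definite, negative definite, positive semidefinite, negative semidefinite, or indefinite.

Applying the same elementary operations to the rows and columns of A produces a congruent diagonal matrix with entries -4, 0, 0, -3/4.
Counting signs: 2 negative, 2 zero.
Hence Q is negative semidefinite.

negative semidefinite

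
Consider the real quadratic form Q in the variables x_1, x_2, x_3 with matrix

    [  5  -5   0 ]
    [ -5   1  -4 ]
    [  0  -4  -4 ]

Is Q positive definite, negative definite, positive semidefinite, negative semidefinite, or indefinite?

indefinite

Symmetric row and column elimination reduces A to a congruent diagonal form with pivots 5, -4, 0.
So there are 1 positive, 1 negative, 1 zero pivots.
Hence Q is indefinite.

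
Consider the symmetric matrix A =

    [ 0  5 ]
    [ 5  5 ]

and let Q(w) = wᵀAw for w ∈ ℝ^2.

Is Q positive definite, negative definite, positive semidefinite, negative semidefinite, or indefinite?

For the 2×2 matrix [[0, 5], [5, 5]]: det = 0·5 − (5)² = -25, trace = 5.
det < 0 so the eigenvalues have opposite signs; the form is indefinite.

indefinite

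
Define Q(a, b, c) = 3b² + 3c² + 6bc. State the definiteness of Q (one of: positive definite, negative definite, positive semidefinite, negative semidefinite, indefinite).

positive semidefinite

The associated matrix is A = [[0, 0, 0], [0, 3, 3], [0, 3, 3]].
Congruent diagonalization of A (simultaneous row and column reduction) yields pivots 0, 3, 0.
Counting signs: 1 positive, 2 zero.
Hence Q is positive semidefinite.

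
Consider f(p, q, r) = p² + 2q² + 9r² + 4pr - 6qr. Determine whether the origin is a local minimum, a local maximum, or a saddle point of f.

local minimum

The Hessian at the origin is H = [[2, 0, 4], [0, 4, -6], [4, -6, 18]].
Congruent diagonalization of H (simultaneous row and column reduction) yields pivots 2, 4, 1.
Counting signs: 3 positive.
H is positive definite, so the origin is a strict local minimum.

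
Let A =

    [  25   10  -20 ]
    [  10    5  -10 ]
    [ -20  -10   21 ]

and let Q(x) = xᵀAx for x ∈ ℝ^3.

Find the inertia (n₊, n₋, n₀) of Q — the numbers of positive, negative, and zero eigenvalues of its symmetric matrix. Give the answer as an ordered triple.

Applying the same elementary operations to the rows and columns of A produces a congruent diagonal matrix with entries 25, 1, 1.
Counting signs: 3 positive.

(3, 0, 0)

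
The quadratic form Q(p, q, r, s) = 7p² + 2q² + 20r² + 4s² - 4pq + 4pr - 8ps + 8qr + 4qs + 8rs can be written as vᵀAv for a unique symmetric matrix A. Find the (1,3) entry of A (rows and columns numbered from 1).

2

The coefficient of p·r in Q is 4. For a symmetric A this equals A[1,3] + A[3,1] = 2·A[1,3].
So A[1,3] = 4/2 = 2.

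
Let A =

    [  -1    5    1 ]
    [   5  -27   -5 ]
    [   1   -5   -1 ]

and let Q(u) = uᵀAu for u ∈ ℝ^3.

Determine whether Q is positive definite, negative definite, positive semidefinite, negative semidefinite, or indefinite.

Symmetric row and column elimination reduces A to a congruent diagonal form with pivots -1, -2, 0.
So there are 2 negative, 1 zero pivots.
Hence Q is negative semidefinite.

negative semidefinite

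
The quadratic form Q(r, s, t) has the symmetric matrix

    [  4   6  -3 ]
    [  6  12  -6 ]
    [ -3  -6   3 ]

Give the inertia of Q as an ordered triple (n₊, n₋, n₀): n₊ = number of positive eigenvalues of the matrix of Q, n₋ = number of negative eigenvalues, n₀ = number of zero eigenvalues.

Symmetric row and column elimination reduces A to a congruent diagonal form with pivots 4, 3, 0.
So there are 2 positive, 1 zero pivots.

(2, 0, 1)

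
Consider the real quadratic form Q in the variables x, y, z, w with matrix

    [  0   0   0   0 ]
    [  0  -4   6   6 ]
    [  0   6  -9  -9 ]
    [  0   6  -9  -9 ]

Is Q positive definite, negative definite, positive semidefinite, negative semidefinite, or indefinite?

Row-reducing A symmetrically gives the diagonal entries 0, -4, 0, 0.
That gives 1 negative, 3 zero pivots.
Hence Q is negative semidefinite.

negative semidefinite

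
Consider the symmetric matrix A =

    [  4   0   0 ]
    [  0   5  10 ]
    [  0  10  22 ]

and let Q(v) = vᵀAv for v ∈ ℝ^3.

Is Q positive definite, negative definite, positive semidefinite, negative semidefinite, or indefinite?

positive definite

Congruent diagonalization of A (simultaneous row and column reduction) yields pivots 4, 5, 2.
So there are 3 positive pivots.
Hence Q is positive definite.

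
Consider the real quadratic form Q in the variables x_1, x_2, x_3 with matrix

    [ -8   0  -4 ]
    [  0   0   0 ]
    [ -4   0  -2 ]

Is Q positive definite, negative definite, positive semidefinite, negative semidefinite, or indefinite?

negative semidefinite

Applying the same elementary operations to the rows and columns of A produces a congruent diagonal matrix with entries -8, 0, 0.
Counting signs: 1 negative, 2 zero.
Hence Q is negative semidefinite.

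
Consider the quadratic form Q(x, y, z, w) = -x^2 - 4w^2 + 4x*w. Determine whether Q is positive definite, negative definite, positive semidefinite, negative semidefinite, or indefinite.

negative semidefinite

The symmetric matrix is A = [[-1, 0, 0, 2], [0, 0, 0, 0], [0, 0, 0, 0], [2, 0, 0, -4]].
Applying the same elementary operations to the rows and columns of A produces a congruent diagonal matrix with entries -1, 0, 0, 0.
So there are 1 negative, 3 zero pivots.
Hence Q is negative semidefinite.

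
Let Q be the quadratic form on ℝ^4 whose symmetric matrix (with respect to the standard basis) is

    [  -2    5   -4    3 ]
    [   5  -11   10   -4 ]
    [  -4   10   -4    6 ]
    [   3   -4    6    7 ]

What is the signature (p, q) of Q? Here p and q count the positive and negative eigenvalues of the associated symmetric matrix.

(3, 1)

Row-reducing A symmetrically gives the diagonal entries -2, 3/2, 4, 10/3.
That gives 3 positive, 1 negative pivots.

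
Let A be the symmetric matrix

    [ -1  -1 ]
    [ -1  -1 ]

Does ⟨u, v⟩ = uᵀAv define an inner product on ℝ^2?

For the 2×2 matrix [[-1, -1], [-1, -1]]: det = -1·-1 − (-1)² = 0, trace = -2.
det = 0 so one eigenvalue is zero; the form is semidefinite with the sign of the trace.
⟨·,·⟩ is an inner product exactly when A is positive definite.

no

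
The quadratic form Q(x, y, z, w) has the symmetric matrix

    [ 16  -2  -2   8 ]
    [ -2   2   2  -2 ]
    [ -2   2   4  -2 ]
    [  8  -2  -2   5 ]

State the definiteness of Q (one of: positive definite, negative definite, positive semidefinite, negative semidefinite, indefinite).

Symmetric row and column elimination reduces A to a congruent diagonal form with pivots 16, 7/4, 2, 3/7.
So there are 4 positive pivots.
Hence Q is positive definite.

positive definite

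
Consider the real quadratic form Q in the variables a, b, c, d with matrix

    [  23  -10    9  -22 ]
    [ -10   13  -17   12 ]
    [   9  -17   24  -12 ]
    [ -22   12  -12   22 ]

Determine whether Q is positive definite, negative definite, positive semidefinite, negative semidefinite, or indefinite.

Leading principal minors: Δ_1 = 23, Δ_2 = 199, Δ_3 = 136, Δ_4 = 20.
All leading principal minors are positive, so by Sylvester's criterion Q is positive definite.

positive definite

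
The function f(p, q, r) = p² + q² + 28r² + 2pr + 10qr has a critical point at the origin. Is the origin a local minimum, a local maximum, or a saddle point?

local minimum

The Hessian at the origin is H = [[2, 0, 2], [0, 2, 10], [2, 10, 56]].
An LDLᵀ factorisation of H has diagonal entries 2, 2, 4.
So there are 3 positive pivots.
H is positive definite, so the origin is a strict local minimum.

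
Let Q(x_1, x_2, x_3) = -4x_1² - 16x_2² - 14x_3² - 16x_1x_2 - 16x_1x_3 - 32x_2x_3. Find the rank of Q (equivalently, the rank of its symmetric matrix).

2

Write A = [[-4, -8, -8], [-8, -16, -16], [-8, -16, -14]].
Symmetric row and column elimination reduces A to a congruent diagonal form with pivots -4, 0, 2.
That gives 1 positive, 1 negative, 1 zero pivots.
The rank is the number of nonzero pivots: 2.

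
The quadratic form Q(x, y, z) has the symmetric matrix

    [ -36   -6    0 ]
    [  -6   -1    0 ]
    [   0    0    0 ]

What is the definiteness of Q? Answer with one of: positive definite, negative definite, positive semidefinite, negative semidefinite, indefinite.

Symmetric row and column elimination reduces A to a congruent diagonal form with pivots -36, 0, 0.
Counting signs: 1 negative, 2 zero.
Hence Q is negative semidefinite.

negative semidefinite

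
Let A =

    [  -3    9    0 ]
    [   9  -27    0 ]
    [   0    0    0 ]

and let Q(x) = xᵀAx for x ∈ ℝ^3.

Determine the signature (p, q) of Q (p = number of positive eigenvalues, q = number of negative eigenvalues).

(0, 1)

Applying the same elementary operations to the rows and columns of A produces a congruent diagonal matrix with entries -3, 0, 0.
Counting signs: 1 negative, 2 zero.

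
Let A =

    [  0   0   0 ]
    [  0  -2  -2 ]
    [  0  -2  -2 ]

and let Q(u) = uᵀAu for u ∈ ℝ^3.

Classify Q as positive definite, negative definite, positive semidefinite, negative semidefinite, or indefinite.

Symmetric row and column elimination reduces A to a congruent diagonal form with pivots 0, -2, 0.
So there are 1 negative, 2 zero pivots.
Hence Q is negative semidefinite.

negative semidefinite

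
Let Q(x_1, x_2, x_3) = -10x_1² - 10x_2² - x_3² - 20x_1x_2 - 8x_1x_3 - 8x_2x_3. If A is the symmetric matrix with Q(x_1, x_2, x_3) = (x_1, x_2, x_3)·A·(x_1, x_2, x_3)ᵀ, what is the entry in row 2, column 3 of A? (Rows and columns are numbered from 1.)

The coefficient of x_2·x_3 in Q is -8. For a symmetric A this equals A[2,3] + A[3,2] = 2·A[2,3].
So A[2,3] = -8/2 = -4.

-4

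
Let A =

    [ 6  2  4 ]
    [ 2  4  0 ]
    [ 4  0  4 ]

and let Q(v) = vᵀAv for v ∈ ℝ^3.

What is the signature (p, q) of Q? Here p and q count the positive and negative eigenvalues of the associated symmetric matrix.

(3, 0)

Row-reducing A symmetrically gives the diagonal entries 6, 10/3, 4/5.
Counting signs: 3 positive.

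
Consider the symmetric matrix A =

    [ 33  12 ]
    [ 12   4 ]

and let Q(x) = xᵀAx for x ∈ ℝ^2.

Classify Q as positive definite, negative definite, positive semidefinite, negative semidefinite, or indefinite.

For the 2×2 matrix [[33, 12], [12, 4]]: det = 33·4 − (12)² = -12, trace = 37.
det < 0 so the eigenvalues have opposite signs; the form is indefinite.

indefinite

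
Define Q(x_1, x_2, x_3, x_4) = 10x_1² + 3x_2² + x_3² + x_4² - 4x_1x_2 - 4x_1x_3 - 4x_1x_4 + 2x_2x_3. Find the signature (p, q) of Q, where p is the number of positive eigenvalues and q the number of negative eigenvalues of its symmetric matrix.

(4, 0)

The associated matrix is A = [[10, -2, -2, -2], [-2, 3, 1, 0], [-2, 1, 1, 0], [-2, 0, 0, 1]].
An LDLᵀ factorisation of A has diagonal entries 10, 13/5, 6/13, 1/3.
That gives 4 positive pivots.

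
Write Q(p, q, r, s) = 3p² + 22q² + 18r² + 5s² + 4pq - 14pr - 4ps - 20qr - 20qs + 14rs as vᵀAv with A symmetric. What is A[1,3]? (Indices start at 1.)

-7

The coefficient of p·r in Q is -14. For a symmetric A this equals A[1,3] + A[3,1] = 2·A[1,3].
So A[1,3] = -14/2 = -7.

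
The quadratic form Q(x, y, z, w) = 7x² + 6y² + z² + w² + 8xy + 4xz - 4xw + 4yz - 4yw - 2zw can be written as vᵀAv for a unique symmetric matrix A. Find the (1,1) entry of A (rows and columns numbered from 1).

The coefficient of x² in Q is 7, and that is exactly A[1,1].

7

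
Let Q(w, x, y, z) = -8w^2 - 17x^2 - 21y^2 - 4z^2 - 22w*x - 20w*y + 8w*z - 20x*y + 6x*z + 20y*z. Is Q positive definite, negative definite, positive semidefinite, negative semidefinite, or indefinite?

indefinite

The symmetric matrix is A = [[-8, -11, -10, 4], [-11, -17, -10, 3], [-10, -10, -21, 10], [4, 3, 10, -4]].
An LDLᵀ factorisation of A has diagonal entries -8, -15/8, -1, 4/3.
So there are 1 positive, 3 negative pivots.
Hence Q is indefinite.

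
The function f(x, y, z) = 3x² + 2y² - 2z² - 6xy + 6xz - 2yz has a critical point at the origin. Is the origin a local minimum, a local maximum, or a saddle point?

saddle point

The Hessian at the origin is H = [[6, -6, 6], [-6, 4, -2], [6, -2, -4]].
Applying the same elementary operations to the rows and columns of H produces a congruent diagonal matrix with entries 6, -2, -2.
So there are 1 positive, 2 negative pivots.
H is indefinite, so the origin is a saddle point.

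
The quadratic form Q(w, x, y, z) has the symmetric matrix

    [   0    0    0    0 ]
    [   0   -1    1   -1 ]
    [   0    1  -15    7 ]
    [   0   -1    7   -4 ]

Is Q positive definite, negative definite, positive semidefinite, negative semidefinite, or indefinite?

Symmetric row and column elimination reduces A to a congruent diagonal form with pivots 0, -1, -14, -3/7.
So there are 3 negative, 1 zero pivots.
Hence Q is negative semidefinite.

negative semidefinite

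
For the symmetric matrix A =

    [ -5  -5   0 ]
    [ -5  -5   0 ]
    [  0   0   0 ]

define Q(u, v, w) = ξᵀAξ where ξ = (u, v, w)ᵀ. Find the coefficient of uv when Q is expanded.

-10

The coefficient of uv is A[1,2] + A[2,1] = 2·(-5) = -10.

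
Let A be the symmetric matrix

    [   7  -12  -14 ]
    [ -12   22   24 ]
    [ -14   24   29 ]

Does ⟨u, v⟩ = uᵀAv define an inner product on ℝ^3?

yes

Leading principal minors: Δ_1 = 7, Δ_2 = 10, Δ_3 = 10.
All leading principal minors are positive, so by Sylvester's criterion Q is positive definite.
⟨·,·⟩ is an inner product exactly when A is positive definite.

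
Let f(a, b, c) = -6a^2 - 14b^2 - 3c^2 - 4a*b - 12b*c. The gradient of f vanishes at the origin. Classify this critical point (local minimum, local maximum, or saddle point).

The Hessian at the origin is H = [[-12, -4, 0], [-4, -28, -12], [0, -12, -6]].
Congruent diagonalization of H (simultaneous row and column reduction) yields pivots -12, -80/3, -3/5.
So there are 3 negative pivots.
H is negative definite, so the origin is a strict local maximum.

local maximum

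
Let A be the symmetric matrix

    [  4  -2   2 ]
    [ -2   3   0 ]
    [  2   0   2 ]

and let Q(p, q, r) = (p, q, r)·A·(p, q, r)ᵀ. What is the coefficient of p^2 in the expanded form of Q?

4

The coefficient of p^2 is the diagonal entry A[1,1] = 4.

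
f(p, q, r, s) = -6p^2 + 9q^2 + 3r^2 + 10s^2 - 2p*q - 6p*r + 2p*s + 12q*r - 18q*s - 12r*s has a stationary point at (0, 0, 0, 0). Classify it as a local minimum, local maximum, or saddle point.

The Hessian at the origin is H = [[-12, -2, -6, 2], [-2, 18, 12, -18], [-6, 12, 6, -12], [2, -18, -12, 20]].
Symmetric row and column elimination reduces H to a congruent diagonal form with pivots -12, 55/3, -12/55, 2.
That gives 2 positive, 2 negative pivots.
H is indefinite, so the origin is a saddle point.

saddle point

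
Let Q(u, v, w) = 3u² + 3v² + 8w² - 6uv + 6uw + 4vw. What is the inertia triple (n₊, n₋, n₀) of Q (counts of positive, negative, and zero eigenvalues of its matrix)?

(2, 1, 0)

The symmetric matrix is A = [[3, -3, 3], [-3, 3, 2], [3, 2, 8]].
By Sylvester's law of inertia any congruent diagonalization of A has 2 positive, 1 negative and 0 zero entries.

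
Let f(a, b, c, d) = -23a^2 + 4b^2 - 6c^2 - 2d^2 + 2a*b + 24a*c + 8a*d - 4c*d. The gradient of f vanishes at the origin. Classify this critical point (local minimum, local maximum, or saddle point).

saddle point

The Hessian at the origin is H = [[-46, 2, 24, 8], [2, 8, 0, 0], [24, 0, -12, -4], [8, 0, -4, -4]].
Applying the same elementary operations to the rows and columns of H produces a congruent diagonal matrix with entries -46, 186/23, 12/31, -8/3.
That gives 2 positive, 2 negative pivots.
H is indefinite, so the origin is a saddle point.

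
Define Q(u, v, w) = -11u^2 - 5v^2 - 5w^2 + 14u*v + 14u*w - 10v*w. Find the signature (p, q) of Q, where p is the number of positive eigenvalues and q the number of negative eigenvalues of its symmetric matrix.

The associated matrix is A = [[-11, 7, 7], [7, -5, -5], [7, -5, -5]].
Congruent diagonalization of A (simultaneous row and column reduction) yields pivots -11, -6/11, 0.
So there are 2 negative, 1 zero pivots.

(0, 2)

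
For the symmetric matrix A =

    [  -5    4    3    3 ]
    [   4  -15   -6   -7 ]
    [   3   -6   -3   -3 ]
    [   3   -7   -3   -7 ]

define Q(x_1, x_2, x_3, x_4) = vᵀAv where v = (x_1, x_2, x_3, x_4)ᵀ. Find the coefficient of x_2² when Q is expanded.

-15

The coefficient of x_2² is the diagonal entry A[2,2] = -15.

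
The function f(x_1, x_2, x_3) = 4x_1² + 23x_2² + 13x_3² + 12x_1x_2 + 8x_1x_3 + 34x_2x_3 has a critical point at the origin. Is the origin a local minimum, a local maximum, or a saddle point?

The Hessian at the origin is H = [[8, 12, 8], [12, 46, 34], [8, 34, 26]].
An LDLᵀ factorisation of H has diagonal entries 8, 28, 5/7.
That gives 3 positive pivots.
H is positive definite, so the origin is a strict local minimum.

local minimum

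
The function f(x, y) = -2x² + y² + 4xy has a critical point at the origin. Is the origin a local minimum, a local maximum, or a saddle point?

saddle point

The Hessian at the origin is H = [[-4, 4], [4, 2]].
det H = -4·2 − (4)² = -24 < 0, so H is indefinite.
Therefore the origin is a saddle point.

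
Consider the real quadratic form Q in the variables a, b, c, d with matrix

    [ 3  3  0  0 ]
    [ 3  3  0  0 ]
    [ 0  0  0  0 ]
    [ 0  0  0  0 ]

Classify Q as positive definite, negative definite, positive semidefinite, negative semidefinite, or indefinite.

Symmetric row and column elimination reduces A to a congruent diagonal form with pivots 3, 0, 0, 0.
Counting signs: 1 positive, 3 zero.
Hence Q is positive semidefinite.

positive semidefinite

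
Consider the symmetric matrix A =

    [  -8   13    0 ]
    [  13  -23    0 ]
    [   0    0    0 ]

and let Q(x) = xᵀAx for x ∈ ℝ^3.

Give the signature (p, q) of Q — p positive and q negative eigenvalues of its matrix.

Congruent diagonalization of A (simultaneous row and column reduction) yields pivots -8, -15/8, 0.
Counting signs: 2 negative, 1 zero.

(0, 2)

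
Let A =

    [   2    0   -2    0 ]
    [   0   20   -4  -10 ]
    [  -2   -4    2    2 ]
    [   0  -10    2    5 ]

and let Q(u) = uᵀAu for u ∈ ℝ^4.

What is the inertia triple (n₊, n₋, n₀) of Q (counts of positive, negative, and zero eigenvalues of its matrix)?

(2, 1, 1)

Symmetric row and column elimination reduces A to a congruent diagonal form with pivots 2, 20, -4/5, 0.
Counting signs: 2 positive, 1 negative, 1 zero.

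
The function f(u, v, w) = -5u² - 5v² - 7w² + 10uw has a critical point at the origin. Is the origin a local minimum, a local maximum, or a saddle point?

local maximum

The Hessian at the origin is H = [[-10, 0, 10], [0, -10, 0], [10, 0, -14]].
Symmetric row and column elimination reduces H to a congruent diagonal form with pivots -10, -10, -4.
That gives 3 negative pivots.
H is negative definite, so the origin is a strict local maximum.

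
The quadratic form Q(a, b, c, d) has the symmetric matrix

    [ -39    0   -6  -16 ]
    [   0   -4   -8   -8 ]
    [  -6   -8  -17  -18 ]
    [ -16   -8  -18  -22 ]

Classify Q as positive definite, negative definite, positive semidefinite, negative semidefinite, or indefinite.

Applying the same elementary operations to the rows and columns of A produces a congruent diagonal matrix with entries -39, -4, -1/13, 10/3.
That gives 1 positive, 3 negative pivots.
Hence Q is indefinite.

indefinite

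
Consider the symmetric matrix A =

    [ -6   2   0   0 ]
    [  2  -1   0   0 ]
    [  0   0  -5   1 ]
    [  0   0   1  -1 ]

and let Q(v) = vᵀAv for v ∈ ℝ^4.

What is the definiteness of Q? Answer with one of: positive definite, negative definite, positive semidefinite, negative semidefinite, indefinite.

Leading principal minors: Δ_1 = -6, Δ_2 = 2, Δ_3 = -10, Δ_4 = 8.
The signs alternate starting with Δ_1 < 0, so by Sylvester's criterion Q is negative definite.

negative definite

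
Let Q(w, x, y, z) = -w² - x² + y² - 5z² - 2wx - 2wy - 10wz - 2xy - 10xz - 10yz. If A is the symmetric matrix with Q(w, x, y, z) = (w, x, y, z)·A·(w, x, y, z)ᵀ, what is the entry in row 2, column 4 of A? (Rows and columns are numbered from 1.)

-5

The coefficient of x·z in Q is -10. For a symmetric A this equals A[2,4] + A[4,2] = 2·A[2,4].
So A[2,4] = -10/2 = -5.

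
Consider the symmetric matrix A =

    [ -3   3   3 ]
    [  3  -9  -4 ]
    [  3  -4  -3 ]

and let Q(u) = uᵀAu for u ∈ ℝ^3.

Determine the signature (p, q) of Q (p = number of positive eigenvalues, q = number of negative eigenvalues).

Applying the same elementary operations to the rows and columns of A produces a congruent diagonal matrix with entries -3, -6, 1/6.
Counting signs: 1 positive, 2 negative.

(1, 2)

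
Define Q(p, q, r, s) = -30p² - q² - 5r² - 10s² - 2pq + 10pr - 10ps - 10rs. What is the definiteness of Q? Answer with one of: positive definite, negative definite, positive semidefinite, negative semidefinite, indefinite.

negative definite

The associated matrix is A = [[-30, -1, 5, -5], [-1, -1, 0, 0], [5, 0, -5, -5], [-5, 0, -5, -10]].
Applying the same elementary operations to the rows and columns of A produces a congruent diagonal matrix with entries -30, -29/30, -120/29, -5/6.
Counting signs: 4 negative.
Hence Q is negative definite.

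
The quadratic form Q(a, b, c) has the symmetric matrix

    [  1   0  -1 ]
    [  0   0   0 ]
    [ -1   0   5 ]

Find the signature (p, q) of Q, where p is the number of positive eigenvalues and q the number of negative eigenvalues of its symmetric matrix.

(2, 0)

Symmetric row and column elimination reduces A to a congruent diagonal form with pivots 1, 0, 4.
That gives 2 positive, 1 zero pivots.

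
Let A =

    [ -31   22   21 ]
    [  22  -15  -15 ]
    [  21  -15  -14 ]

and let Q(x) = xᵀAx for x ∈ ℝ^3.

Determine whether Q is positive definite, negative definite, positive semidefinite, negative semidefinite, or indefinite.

indefinite

An LDLᵀ factorisation of A has diagonal entries -31, 19/31, 4/19.
Counting signs: 2 positive, 1 negative.
Hence Q is indefinite.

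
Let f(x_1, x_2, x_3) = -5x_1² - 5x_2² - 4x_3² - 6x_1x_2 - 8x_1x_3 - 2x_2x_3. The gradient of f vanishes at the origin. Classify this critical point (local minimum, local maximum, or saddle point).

local maximum

The Hessian at the origin is H = [[-10, -6, -8], [-6, -10, -2], [-8, -2, -8]].
Symmetric row and column elimination reduces H to a congruent diagonal form with pivots -10, -32/5, -3/8.
So there are 3 negative pivots.
H is negative definite, so the origin is a strict local maximum.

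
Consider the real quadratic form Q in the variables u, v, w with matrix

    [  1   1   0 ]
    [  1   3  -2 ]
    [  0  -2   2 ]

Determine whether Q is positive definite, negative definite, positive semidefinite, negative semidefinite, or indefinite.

Row-reducing A symmetrically gives the diagonal entries 1, 2, 0.
So there are 2 positive, 1 zero pivots.
Hence Q is positive semidefinite.

positive semidefinite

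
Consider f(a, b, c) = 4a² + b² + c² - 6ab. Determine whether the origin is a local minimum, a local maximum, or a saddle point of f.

saddle point

The Hessian at the origin is H = [[8, -6, 0], [-6, 2, 0], [0, 0, 2]].
An LDLᵀ factorisation of H has diagonal entries 8, -5/2, 2.
Counting signs: 2 positive, 1 negative.
H is indefinite, so the origin is a saddle point.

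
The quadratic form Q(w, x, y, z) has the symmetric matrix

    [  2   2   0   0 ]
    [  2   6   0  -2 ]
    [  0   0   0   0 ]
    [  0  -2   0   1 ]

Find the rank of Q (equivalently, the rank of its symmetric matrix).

2

Applying the same elementary operations to the rows and columns of A produces a congruent diagonal matrix with entries 2, 4, 0, 0.
So there are 2 positive, 2 zero pivots.
The rank is the number of nonzero pivots: 2.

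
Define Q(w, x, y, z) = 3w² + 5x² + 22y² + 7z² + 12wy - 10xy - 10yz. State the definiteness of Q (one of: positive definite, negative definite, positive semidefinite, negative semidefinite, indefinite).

positive definite

The symmetric matrix of Q is A = [[3, 0, 6, 0], [0, 5, -5, 0], [6, -5, 22, -5], [0, 0, -5, 7]].
Leading principal minors: Δ_1 = 3, Δ_2 = 15, Δ_3 = 75, Δ_4 = 150.
All leading principal minors are positive, so by Sylvester's criterion Q is positive definite.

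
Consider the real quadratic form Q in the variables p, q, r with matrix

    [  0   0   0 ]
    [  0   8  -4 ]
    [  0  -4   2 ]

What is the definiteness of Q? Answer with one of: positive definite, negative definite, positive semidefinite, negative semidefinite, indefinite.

Symmetric row and column elimination reduces A to a congruent diagonal form with pivots 0, 8, 0.
So there are 1 positive, 2 zero pivots.
Hence Q is positive semidefinite.

positive semidefinite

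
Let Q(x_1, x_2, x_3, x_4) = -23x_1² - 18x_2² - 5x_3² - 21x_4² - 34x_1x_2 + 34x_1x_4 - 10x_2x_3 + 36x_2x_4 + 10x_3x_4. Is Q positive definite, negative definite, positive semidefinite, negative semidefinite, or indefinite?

The symmetric matrix of Q is A = [[-23, -17, 0, 17], [-17, -18, -5, 18], [0, -5, -5, 5], [17, 18, 5, -21]].
Leading principal minors: Δ_1 = -23, Δ_2 = 125, Δ_3 = -50, Δ_4 = 150.
The signs alternate starting with Δ_1 < 0, so by Sylvester's criterion Q is negative definite.

negative definite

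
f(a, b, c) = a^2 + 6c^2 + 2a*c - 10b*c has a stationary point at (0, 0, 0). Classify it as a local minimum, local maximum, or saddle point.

saddle point

The Hessian at the origin is H = [[2, 0, 2], [0, 0, -10], [2, -10, 12]].
H is indefinite, so the origin is a saddle point.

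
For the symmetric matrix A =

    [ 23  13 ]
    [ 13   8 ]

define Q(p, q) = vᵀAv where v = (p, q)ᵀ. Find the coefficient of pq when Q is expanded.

The coefficient of pq is A[1,2] + A[2,1] = 2·13 = 26.

26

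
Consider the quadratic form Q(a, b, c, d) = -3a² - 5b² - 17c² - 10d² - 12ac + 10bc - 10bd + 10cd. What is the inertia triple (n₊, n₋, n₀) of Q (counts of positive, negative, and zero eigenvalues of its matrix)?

(0, 3, 1)

The symmetric matrix is A = [[-3, 0, -6, 0], [0, -5, 5, -5], [-6, 5, -17, 5], [0, -5, 5, -10]].
Applying the same elementary operations to the rows and columns of A produces a congruent diagonal matrix with entries -3, -5, 0, -5.
Counting signs: 3 negative, 1 zero.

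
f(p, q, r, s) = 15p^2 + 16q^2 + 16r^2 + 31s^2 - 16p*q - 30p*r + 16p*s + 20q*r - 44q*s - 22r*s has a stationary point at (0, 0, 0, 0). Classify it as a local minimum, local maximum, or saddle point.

saddle point

The Hessian at the origin is H = [[30, -16, -30, 16], [-16, 32, 20, -44], [-30, 20, 32, -22], [16, -44, -22, 62]].
Congruent diagonalization of H (simultaneous row and column reduction) yields pivots 30, 352/15, 29/22, -4/29.
That gives 3 positive, 1 negative pivots.
H is indefinite, so the origin is a saddle point.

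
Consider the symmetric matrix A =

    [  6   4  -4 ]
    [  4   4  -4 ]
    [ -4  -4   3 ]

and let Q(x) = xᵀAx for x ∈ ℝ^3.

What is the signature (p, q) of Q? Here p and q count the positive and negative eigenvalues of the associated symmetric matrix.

Applying the same elementary operations to the rows and columns of A produces a congruent diagonal matrix with entries 6, 4/3, -1.
So there are 2 positive, 1 negative pivots.

(2, 1)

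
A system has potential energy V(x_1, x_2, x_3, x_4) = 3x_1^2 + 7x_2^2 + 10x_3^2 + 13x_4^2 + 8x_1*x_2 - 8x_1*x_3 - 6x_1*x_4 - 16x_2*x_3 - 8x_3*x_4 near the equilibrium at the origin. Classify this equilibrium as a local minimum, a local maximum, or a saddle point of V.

The Hessian at the origin is H = [[6, 8, -8, -6], [8, 14, -16, 0], [-8, -16, 20, -8], [-6, 0, -8, 26]].
Applying the same elementary operations to the rows and columns of H produces a congruent diagonal matrix with entries 6, 10/3, 4/5, -12.
So there are 3 positive, 1 negative pivots.
H is indefinite, so the origin is a saddle point.

saddle point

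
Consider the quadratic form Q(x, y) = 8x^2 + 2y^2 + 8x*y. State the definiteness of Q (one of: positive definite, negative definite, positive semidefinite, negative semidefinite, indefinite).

positive semidefinite

Write A = [[8, 4], [4, 2]].
Applying the same elementary operations to the rows and columns of A produces a congruent diagonal matrix with entries 8, 0.
So there are 1 positive, 1 zero pivots.
Hence Q is positive semidefinite.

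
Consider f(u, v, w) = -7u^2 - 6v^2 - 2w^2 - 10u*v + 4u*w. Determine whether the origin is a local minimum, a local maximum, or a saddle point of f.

local maximum

The Hessian at the origin is H = [[-14, -10, 4], [-10, -12, 0], [4, 0, -4]].
Applying the same elementary operations to the rows and columns of H produces a congruent diagonal matrix with entries -14, -34/7, -20/17.
So there are 3 negative pivots.
H is negative definite, so the origin is a strict local maximum.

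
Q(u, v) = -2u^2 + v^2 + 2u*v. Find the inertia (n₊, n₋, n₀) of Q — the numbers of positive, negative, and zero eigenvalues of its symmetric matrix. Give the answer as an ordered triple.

The symmetric matrix is A = [[-2, 1], [1, 1]].
Row-reducing A symmetrically gives the diagonal entries -2, 3/2.
Counting signs: 1 positive, 1 negative.

(1, 1, 0)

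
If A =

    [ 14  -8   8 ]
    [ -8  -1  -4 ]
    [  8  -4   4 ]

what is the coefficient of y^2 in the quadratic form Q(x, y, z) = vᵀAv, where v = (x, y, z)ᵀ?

-1

The coefficient of y^2 is the diagonal entry A[2,2] = -1.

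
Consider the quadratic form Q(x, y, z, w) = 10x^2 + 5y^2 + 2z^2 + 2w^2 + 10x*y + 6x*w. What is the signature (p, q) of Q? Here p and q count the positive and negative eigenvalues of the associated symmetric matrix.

(4, 0)

The associated matrix is A = [[10, 5, 0, 3], [5, 5, 0, 0], [0, 0, 2, 0], [3, 0, 0, 2]].
Row-reducing A symmetrically gives the diagonal entries 10, 5/2, 2, 1/5.
That gives 4 positive pivots.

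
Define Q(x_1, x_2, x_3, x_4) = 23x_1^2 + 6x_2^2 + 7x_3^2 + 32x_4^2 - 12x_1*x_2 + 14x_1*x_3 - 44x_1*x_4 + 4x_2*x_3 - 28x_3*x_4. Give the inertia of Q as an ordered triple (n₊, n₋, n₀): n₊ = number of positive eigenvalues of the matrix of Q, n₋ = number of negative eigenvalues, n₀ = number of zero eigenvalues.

(3, 0, 1)

The associated matrix is A = [[23, -6, 7, -22], [-6, 6, 2, 0], [7, 2, 7, -14], [-22, 0, -14, 32]].
Row-reducing A symmetrically gives the diagonal entries 23, 102/23, 80/51, 0.
So there are 3 positive, 1 zero pivots.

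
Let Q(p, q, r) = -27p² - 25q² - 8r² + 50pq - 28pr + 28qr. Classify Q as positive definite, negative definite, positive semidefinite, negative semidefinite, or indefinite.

negative definite

Write A = [[-27, 25, -14], [25, -25, 14], [-14, 14, -8]].
An LDLᵀ factorisation of A has diagonal entries -27, -50/27, -4/25.
So there are 3 negative pivots.
Hence Q is negative definite.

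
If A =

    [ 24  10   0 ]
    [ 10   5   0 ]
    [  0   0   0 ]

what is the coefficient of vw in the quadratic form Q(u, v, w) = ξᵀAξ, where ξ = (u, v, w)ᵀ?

The coefficient of vw is A[2,3] + A[3,2] = 2·0 = 0.

0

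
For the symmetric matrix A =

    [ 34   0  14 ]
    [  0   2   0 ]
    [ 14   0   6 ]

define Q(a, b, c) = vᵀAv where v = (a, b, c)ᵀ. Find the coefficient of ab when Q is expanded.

The coefficient of ab is A[1,2] + A[2,1] = 2·0 = 0.

0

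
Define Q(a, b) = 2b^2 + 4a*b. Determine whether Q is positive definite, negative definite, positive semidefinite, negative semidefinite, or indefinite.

The symmetric matrix of Q is [[0, 2], [2, 2]].
For the 2×2 matrix [[0, 2], [2, 2]]: det = 0·2 − (2)² = -4, trace = 2.
det < 0 so the eigenvalues have opposite signs; the form is indefinite.

indefinite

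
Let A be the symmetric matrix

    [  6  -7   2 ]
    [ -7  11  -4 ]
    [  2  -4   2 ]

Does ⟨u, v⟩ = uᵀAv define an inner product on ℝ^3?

Leading principal minors: Δ_1 = 6, Δ_2 = 17, Δ_3 = 6.
All leading principal minors are positive, so by Sylvester's criterion Q is positive definite.
⟨·,·⟩ is an inner product exactly when A is positive definite.

yes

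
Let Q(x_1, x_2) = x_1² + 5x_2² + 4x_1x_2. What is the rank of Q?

2

The associated matrix is A = [[1, 2], [2, 5]].
Congruent diagonalization of A (simultaneous row and column reduction) yields pivots 1, 1.
Counting signs: 2 positive.
The rank is the number of nonzero pivots: 2.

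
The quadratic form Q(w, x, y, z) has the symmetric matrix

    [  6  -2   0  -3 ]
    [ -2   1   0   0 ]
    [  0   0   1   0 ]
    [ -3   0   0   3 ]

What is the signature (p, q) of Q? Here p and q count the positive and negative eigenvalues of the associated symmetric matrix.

(3, 1)

Row-reducing A symmetrically gives the diagonal entries 6, 1/3, 1, -3/2.
Counting signs: 3 positive, 1 negative.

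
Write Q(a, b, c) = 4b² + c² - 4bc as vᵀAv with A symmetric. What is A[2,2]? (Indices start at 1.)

The coefficient of b² in Q is 4, and that is exactly A[2,2].

4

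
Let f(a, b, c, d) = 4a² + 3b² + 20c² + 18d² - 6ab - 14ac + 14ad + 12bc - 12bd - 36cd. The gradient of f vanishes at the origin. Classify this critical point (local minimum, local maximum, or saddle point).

local minimum

The Hessian at the origin is H = [[8, -6, -14, 14], [-6, 6, 12, -12], [-14, 12, 40, -36], [14, -12, -36, 36]].
An LDLᵀ factorisation of H has diagonal entries 8, 3/2, 14, 20/7.
So there are 4 positive pivots.
H is positive definite, so the origin is a strict local minimum.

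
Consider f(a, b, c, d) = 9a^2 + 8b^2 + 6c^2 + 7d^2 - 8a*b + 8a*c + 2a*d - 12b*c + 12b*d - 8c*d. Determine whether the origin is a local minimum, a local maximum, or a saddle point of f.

local minimum

The Hessian at the origin is H = [[18, -8, 8, 2], [-8, 16, -12, 12], [8, -12, 12, -8], [2, 12, -8, 14]].
Row-reducing H symmetrically gives the diagonal entries 18, 112/9, 19/7, 8/19.
Counting signs: 4 positive.
H is positive definite, so the origin is a strict local minimum.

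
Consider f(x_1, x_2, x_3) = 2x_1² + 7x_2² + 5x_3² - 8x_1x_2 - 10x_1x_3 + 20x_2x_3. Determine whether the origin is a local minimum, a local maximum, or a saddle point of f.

The Hessian at the origin is H = [[4, -8, -10], [-8, 14, 20], [-10, 20, 10]].
Congruent diagonalization of H (simultaneous row and column reduction) yields pivots 4, -2, -15.
So there are 1 positive, 2 negative pivots.
H is indefinite, so the origin is a saddle point.

saddle point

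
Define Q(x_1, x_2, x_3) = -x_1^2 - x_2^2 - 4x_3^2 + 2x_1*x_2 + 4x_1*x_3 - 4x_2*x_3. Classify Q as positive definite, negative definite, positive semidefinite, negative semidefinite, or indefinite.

negative semidefinite

The associated matrix is A = [[-1, 1, 2], [1, -1, -2], [2, -2, -4]].
Congruent diagonalization of A (simultaneous row and column reduction) yields pivots -1, 0, 0.
So there are 1 negative, 2 zero pivots.
Hence Q is negative semidefinite.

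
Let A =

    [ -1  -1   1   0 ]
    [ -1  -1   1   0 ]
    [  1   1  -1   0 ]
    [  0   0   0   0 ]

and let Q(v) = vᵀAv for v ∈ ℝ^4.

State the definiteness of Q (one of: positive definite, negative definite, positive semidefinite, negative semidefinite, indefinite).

negative semidefinite

Row-reducing A symmetrically gives the diagonal entries -1, 0, 0, 0.
Counting signs: 1 negative, 3 zero.
Hence Q is negative semidefinite.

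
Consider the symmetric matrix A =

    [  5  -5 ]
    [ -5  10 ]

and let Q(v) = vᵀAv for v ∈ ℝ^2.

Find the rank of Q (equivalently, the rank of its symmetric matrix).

2

Congruent diagonalization of A (simultaneous row and column reduction) yields pivots 5, 5.
Counting signs: 2 positive.
The rank is the number of nonzero pivots: 2.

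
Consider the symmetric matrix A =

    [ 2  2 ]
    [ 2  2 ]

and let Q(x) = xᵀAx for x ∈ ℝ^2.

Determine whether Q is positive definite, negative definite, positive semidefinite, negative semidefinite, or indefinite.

positive semidefinite

Congruent diagonalization of A (simultaneous row and column reduction) yields pivots 2, 0.
That gives 1 positive, 1 zero pivots.
Hence Q is positive semidefinite.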